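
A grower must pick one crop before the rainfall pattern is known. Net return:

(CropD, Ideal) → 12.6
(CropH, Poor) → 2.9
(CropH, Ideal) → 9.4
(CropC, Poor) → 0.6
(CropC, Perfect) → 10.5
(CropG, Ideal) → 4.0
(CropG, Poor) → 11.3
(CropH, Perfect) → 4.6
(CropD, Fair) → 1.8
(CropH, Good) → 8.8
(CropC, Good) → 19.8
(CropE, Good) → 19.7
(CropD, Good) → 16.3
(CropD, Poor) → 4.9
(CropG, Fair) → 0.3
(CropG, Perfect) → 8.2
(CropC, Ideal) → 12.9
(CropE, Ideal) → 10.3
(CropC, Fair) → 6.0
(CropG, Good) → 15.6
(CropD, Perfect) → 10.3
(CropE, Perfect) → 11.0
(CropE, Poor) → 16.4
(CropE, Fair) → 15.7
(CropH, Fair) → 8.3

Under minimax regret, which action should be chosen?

CropE

Column bests: Poor=16.4, Fair=15.7, Good=19.8, Ideal=12.9, Perfect=11.0.
CropH regrets: 13.5, 7.4, 11.0, 3.5, 6.4 → max 13.5
CropD regrets: 11.5, 13.9, 3.5, 0.3, 0.7 → max 13.9
CropC regrets: 15.8, 9.7, 0.0, 0.0, 0.5 → max 15.8
CropE regrets: 0.0, 0.0, 0.1, 2.6, 0.0 → max 2.6
CropG regrets: 5.1, 15.4, 4.2, 8.9, 2.8 → max 15.4
Smallest max regret = 2.6 → CropE.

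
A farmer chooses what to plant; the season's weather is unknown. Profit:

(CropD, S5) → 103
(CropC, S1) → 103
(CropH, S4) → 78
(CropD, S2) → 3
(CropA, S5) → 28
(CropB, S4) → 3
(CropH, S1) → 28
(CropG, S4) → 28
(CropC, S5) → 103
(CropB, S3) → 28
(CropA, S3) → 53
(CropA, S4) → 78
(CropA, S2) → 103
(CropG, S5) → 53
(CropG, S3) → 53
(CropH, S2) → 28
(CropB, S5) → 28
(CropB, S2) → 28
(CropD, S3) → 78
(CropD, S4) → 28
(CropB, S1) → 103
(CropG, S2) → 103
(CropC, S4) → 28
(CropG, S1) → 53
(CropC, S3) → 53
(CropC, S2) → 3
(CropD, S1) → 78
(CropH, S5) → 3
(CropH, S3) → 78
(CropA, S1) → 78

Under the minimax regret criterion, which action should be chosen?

Column bests: S1=103, S2=103, S3=78, S4=78, S5=103.
CropC regrets: 0, 100, 25, 50, 0 → max 100
CropD regrets: 25, 100, 0, 50, 0 → max 100
CropH regrets: 75, 75, 0, 0, 100 → max 100
CropB regrets: 0, 75, 50, 75, 75 → max 75
CropG regrets: 50, 0, 25, 50, 50 → max 50
CropA regrets: 25, 0, 25, 0, 75 → max 75
Smallest max regret = 50 → CropG.

CropG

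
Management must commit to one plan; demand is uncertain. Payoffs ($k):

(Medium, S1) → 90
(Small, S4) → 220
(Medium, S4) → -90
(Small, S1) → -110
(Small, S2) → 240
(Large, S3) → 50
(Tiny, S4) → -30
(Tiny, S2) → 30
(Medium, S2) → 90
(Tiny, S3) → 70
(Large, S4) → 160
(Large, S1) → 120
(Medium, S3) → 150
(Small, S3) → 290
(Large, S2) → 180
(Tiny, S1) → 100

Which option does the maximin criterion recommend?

Row minima: Tiny=-30, Small=-110, Medium=-90, Large=50
Best worst-case = 50 → Large.

Large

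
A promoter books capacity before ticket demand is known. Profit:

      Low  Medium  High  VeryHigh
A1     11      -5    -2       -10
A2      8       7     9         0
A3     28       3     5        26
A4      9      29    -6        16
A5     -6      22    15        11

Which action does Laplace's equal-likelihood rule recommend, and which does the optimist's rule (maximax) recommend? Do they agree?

Row averages: A1=-1.5, A2=6, A3=15.5, A4=12, A5=10.5
Highest average = 15.5 → A3.
Row maxima: A1=11, A2=9, A3=28, A4=29, A5=22
Best best-case = 29 → A4.

laplace → A3; maximax → A4 (disagree)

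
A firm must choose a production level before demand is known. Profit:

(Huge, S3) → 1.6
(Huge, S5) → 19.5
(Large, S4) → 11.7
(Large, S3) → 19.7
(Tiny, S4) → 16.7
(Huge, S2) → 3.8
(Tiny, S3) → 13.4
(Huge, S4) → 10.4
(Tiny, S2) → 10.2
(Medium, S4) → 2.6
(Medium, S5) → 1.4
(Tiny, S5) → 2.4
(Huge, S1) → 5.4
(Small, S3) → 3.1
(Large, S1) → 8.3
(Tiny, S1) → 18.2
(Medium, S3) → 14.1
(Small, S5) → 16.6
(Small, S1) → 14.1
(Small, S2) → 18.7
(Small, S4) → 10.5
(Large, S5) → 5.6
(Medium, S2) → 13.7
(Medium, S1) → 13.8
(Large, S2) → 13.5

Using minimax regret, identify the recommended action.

Large

Column bests: S1=18.2, S2=18.7, S3=19.7, S4=16.7, S5=19.5.
Tiny regrets: 0.0, 8.5, 6.3, 0.0, 17.1 → max 17.1
Small regrets: 4.1, 0.0, 16.6, 6.2, 2.9 → max 16.6
Medium regrets: 4.4, 5.0, 5.6, 14.1, 18.1 → max 18.1
Large regrets: 9.9, 5.2, 0.0, 5.0, 13.9 → max 13.9
Huge regrets: 12.8, 14.9, 18.1, 6.3, 0.0 → max 18.1
Smallest max regret = 13.9 → Large.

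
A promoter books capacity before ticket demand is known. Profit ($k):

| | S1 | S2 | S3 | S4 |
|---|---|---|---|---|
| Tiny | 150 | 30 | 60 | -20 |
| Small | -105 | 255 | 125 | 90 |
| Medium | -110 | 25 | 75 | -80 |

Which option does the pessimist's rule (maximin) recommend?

Row minima: Tiny=-20, Small=-105, Medium=-110
Best worst-case = -20 → Tiny.

Tiny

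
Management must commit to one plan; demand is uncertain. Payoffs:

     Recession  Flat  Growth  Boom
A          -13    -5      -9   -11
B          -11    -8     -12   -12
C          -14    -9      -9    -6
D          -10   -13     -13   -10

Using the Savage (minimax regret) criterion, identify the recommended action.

C

Column bests: Recession=-10, Flat=-5, Growth=-9, Boom=-6.
A regrets: 3, 0, 0, 5 → max 5
B regrets: 1, 3, 3, 6 → max 6
C regrets: 4, 4, 0, 0 → max 4
D regrets: 0, 8, 4, 4 → max 8
Smallest max regret = 4 → C.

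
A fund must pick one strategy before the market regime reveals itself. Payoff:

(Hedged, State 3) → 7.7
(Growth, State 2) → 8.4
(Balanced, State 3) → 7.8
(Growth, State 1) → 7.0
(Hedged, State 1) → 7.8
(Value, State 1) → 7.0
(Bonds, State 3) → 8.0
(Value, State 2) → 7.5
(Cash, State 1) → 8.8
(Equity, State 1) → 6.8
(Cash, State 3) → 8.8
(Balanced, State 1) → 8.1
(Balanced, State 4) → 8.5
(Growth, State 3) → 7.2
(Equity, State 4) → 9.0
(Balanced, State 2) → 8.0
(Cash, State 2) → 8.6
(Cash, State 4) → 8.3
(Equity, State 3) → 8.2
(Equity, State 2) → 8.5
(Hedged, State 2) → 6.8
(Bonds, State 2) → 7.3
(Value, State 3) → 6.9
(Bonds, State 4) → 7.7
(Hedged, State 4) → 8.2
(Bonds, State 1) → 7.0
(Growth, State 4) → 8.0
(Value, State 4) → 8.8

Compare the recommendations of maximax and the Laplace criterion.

maximax → Equity; laplace → Cash (disagree)

Row maxima: Growth=8.4, Hedged=8.2, Bonds=8.0, Cash=8.8, Equity=9.0, Value=8.8, Balanced=8.5
Best best-case = 9.0 → Equity.
Row averages: Growth=7.65, Hedged=7.625, Bonds=7.5, Cash=8.625, Equity=8.125, Value=7.55, Balanced=8.1
Highest average = 8.625 → Cash.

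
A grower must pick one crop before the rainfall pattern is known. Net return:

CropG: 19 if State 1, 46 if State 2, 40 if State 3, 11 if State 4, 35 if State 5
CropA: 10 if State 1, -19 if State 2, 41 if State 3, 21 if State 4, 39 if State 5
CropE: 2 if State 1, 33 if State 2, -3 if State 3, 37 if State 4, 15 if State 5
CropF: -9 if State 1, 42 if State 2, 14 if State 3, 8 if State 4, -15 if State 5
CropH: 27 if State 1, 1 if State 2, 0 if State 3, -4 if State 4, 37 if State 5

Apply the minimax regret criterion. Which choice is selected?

CropG

Column bests: State 1=27, State 2=46, State 3=41, State 4=37, State 5=39.
CropG regrets: 8, 0, 1, 26, 4 → max 26
CropA regrets: 17, 65, 0, 16, 0 → max 65
CropE regrets: 25, 13, 44, 0, 24 → max 44
CropF regrets: 36, 4, 27, 29, 54 → max 54
CropH regrets: 0, 45, 41, 41, 2 → max 45
Smallest max regret = 26 → CropG.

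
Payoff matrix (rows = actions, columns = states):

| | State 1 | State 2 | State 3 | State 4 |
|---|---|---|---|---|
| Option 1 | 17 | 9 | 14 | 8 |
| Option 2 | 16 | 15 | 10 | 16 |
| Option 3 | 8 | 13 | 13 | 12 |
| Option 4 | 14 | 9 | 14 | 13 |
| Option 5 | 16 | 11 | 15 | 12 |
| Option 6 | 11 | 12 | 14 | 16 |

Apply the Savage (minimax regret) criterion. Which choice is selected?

Option 5

Column bests: State 1=17, State 2=15, State 3=15, State 4=16.
Option 1 regrets: 0, 6, 1, 8 → max 8
Option 2 regrets: 1, 0, 5, 0 → max 5
Option 3 regrets: 9, 2, 2, 4 → max 9
Option 4 regrets: 3, 6, 1, 3 → max 6
Option 5 regrets: 1, 4, 0, 4 → max 4
Option 6 regrets: 6, 3, 1, 0 → max 6
Smallest max regret = 4 → Option 5.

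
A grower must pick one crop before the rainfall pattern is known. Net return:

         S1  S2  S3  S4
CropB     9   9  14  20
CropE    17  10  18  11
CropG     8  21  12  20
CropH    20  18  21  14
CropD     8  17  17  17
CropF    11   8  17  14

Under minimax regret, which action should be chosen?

Column bests: S1=20, S2=21, S3=21, S4=20.
CropB regrets: 11, 12, 7, 0 → max 12
CropE regrets: 3, 11, 3, 9 → max 11
CropG regrets: 12, 0, 9, 0 → max 12
CropH regrets: 0, 3, 0, 6 → max 6
CropD regrets: 12, 4, 4, 3 → max 12
CropF regrets: 9, 13, 4, 6 → max 13
Smallest max regret = 6 → CropH.

CropH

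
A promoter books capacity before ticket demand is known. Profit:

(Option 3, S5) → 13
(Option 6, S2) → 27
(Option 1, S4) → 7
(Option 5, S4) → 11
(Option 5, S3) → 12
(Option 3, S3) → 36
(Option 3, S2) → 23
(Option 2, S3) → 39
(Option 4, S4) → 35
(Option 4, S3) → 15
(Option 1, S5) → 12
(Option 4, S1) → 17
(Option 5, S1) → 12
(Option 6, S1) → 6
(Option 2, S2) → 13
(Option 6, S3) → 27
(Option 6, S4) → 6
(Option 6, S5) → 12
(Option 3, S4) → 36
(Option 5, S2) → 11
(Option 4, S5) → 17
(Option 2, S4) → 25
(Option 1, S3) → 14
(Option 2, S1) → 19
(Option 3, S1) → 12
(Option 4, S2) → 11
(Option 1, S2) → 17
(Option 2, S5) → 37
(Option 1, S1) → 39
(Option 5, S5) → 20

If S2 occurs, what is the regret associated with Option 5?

16

Best payoff under S2 is 27.
Regret = 27 − 11 = 16.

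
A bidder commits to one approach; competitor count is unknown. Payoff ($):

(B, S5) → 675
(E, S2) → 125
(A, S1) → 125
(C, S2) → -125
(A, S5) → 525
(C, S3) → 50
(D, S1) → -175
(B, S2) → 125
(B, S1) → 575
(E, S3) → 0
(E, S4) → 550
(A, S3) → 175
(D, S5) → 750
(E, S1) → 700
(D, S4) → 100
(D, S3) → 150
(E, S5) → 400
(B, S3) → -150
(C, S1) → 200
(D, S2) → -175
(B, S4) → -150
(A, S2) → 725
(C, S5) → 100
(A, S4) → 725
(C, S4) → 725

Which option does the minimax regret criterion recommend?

A

Column bests: S1=700, S2=725, S3=175, S4=725, S5=750.
A regrets: 575, 0, 0, 0, 225 → max 575
B regrets: 125, 600, 325, 875, 75 → max 875
C regrets: 500, 850, 125, 0, 650 → max 850
D regrets: 875, 900, 25, 625, 0 → max 900
E regrets: 0, 600, 175, 175, 350 → max 600
Smallest max regret = 575 → A.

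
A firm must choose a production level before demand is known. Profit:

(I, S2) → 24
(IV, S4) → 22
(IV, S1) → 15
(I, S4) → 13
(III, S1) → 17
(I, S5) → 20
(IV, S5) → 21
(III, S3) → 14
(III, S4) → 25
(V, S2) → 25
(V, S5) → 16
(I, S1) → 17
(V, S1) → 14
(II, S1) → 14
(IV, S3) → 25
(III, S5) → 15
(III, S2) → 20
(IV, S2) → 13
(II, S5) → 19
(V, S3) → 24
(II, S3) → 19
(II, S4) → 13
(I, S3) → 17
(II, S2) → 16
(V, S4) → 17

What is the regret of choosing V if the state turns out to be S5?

Best payoff under S5 is 21.
Regret = 21 − 16 = 5.

5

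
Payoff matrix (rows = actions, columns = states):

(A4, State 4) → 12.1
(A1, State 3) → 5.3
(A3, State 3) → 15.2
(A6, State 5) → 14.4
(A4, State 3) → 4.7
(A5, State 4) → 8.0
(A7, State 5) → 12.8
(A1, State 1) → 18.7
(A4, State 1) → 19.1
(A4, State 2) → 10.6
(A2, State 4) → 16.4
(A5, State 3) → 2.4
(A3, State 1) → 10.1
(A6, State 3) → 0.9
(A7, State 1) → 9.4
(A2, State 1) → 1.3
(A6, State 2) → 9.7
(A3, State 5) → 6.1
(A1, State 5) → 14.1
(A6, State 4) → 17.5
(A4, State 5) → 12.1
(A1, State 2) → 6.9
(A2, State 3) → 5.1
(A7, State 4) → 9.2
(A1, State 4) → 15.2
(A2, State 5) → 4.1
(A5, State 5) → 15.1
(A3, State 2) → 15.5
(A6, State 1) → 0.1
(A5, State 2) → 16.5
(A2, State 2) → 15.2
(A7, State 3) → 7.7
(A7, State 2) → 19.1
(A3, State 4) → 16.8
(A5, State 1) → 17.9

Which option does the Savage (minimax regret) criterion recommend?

A3

Column bests: State 1=19.1, State 2=19.1, State 3=15.2, State 4=17.5, State 5=15.1.
A1 regrets: 0.4, 12.2, 9.9, 2.3, 1.0 → max 12.2
A2 regrets: 17.8, 3.9, 10.1, 1.1, 11.0 → max 17.8
A3 regrets: 9.0, 3.6, 0.0, 0.7, 9.0 → max 9.0
A4 regrets: 0.0, 8.5, 10.5, 5.4, 3.0 → max 10.5
A5 regrets: 1.2, 2.6, 12.8, 9.5, 0.0 → max 12.8
A6 regrets: 19.0, 9.4, 14.3, 0.0, 0.7 → max 19.0
A7 regrets: 9.7, 0.0, 7.5, 8.3, 2.3 → max 9.7
Smallest max regret = 9.0 → A3.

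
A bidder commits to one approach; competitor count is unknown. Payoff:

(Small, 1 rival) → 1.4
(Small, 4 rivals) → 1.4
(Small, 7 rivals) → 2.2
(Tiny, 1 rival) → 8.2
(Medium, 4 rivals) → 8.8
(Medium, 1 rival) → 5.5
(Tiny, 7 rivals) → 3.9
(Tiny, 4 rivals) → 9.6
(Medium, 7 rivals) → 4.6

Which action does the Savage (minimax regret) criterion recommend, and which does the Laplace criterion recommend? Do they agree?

Column bests: 1 rival=8.2, 4 rivals=9.6, 7 rivals=4.6.
Tiny regrets: 0.0, 0.0, 0.7 → max 0.7
Small regrets: 6.8, 8.2, 2.4 → max 8.2
Medium regrets: 2.7, 0.8, 0.0 → max 2.7
Smallest max regret = 0.7 → Tiny.
Row averages: Tiny=217/30, Small=5/3, Medium=6.3
Highest average = 217/30 → Tiny.

minimax regret → Tiny; laplace → Tiny (agree)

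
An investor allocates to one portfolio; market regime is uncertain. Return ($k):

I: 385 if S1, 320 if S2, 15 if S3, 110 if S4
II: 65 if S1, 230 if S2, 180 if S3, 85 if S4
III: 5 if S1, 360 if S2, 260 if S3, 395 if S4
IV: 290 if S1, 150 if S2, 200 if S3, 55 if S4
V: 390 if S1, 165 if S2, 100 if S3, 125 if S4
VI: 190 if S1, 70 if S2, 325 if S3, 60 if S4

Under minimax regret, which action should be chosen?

V

Column bests: S1=390, S2=360, S3=325, S4=395.
I regrets: 5, 40, 310, 285 → max 310
II regrets: 325, 130, 145, 310 → max 325
III regrets: 385, 0, 65, 0 → max 385
IV regrets: 100, 210, 125, 340 → max 340
V regrets: 0, 195, 225, 270 → max 270
VI regrets: 200, 290, 0, 335 → max 335
Smallest max regret = 270 → V.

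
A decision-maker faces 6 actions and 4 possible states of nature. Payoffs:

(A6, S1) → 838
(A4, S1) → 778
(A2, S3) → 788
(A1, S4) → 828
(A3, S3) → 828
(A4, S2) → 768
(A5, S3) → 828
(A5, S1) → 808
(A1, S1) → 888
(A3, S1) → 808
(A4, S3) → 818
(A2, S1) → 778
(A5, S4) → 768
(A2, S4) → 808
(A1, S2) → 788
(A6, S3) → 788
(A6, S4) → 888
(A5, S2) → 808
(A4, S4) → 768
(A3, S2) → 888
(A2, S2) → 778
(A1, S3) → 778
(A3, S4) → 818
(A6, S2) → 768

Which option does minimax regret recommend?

A3

Column bests: S1=888, S2=888, S3=828, S4=888.
A1 regrets: 0, 100, 50, 60 → max 100
A2 regrets: 110, 110, 40, 80 → max 110
A3 regrets: 80, 0, 0, 70 → max 80
A4 regrets: 110, 120, 10, 120 → max 120
A5 regrets: 80, 80, 0, 120 → max 120
A6 regrets: 50, 120, 40, 0 → max 120
Smallest max regret = 80 → A3.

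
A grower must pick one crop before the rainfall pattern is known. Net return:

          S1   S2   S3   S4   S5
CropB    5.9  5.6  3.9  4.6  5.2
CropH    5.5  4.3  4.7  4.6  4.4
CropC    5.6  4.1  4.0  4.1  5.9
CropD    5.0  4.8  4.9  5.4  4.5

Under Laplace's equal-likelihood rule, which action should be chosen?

Row averages: CropB=5.04, CropH=4.7, CropC=4.74, CropD=4.92
Highest average = 5.04 → CropB.

CropB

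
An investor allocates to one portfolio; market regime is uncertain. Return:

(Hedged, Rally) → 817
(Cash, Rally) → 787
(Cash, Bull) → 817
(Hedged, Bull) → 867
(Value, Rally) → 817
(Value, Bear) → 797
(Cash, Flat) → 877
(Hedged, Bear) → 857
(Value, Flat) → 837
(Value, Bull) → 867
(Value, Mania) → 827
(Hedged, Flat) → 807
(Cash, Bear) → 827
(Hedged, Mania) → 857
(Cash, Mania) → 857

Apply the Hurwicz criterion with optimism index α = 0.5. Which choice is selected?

Hedged

Cash: 0.5·877 + 0.5·787 = 832
Hedged: 0.5·867 + 0.5·807 = 837
Value: 0.5·867 + 0.5·797 = 832
Highest Hurwicz score = 837 → Hedged.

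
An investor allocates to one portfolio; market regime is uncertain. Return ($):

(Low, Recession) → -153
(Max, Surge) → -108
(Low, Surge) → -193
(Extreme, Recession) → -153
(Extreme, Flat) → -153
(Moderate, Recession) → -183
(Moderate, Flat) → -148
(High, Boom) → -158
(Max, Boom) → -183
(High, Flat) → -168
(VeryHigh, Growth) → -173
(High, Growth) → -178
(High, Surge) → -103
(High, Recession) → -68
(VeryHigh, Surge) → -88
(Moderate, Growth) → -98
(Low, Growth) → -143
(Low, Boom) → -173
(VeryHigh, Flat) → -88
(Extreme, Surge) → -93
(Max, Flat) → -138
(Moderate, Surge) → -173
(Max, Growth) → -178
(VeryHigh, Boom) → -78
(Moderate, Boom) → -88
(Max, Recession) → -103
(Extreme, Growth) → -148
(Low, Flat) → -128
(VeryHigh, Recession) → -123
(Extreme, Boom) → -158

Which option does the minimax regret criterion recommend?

Column bests: Recession=-68, Flat=-88, Growth=-98, Boom=-78, Surge=-88.
Low regrets: 85, 40, 45, 95, 105 → max 105
Moderate regrets: 115, 60, 0, 10, 85 → max 115
High regrets: 0, 80, 80, 80, 15 → max 80
VeryHigh regrets: 55, 0, 75, 0, 0 → max 75
Extreme regrets: 85, 65, 50, 80, 5 → max 85
Max regrets: 35, 50, 80, 105, 20 → max 105
Smallest max regret = 75 → VeryHigh.

VeryHigh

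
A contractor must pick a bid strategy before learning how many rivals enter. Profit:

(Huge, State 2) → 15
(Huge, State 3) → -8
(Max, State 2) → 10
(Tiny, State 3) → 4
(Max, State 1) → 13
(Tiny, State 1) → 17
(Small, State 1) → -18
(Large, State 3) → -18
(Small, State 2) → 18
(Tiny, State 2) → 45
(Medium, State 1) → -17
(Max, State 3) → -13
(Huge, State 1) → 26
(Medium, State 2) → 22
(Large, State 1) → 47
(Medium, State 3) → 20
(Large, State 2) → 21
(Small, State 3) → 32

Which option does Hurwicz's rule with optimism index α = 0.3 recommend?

Tiny

Tiny: 0.3·45 + 0.7·4 = 16.3
Small: 0.3·32 + 0.7·(-18) = -3
Medium: 0.3·22 + 0.7·(-17) = -5.3
Large: 0.3·47 + 0.7·(-18) = 1.5
Huge: 0.3·26 + 0.7·(-8) = 2.2
Max: 0.3·13 + 0.7·(-13) = -5.2
Highest Hurwicz score = 16.3 → Tiny.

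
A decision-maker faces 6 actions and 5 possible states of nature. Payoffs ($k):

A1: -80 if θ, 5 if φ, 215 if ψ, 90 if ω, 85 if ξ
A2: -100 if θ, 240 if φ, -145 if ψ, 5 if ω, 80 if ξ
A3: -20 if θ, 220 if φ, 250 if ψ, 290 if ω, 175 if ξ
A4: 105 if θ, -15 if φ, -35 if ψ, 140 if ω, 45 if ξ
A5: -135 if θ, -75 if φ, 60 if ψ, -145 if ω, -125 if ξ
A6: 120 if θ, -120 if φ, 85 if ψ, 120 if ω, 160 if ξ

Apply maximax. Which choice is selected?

A3

Row maxima: A1=215, A2=240, A3=290, A4=140, A5=60, A6=160
Best best-case = 290 → A3.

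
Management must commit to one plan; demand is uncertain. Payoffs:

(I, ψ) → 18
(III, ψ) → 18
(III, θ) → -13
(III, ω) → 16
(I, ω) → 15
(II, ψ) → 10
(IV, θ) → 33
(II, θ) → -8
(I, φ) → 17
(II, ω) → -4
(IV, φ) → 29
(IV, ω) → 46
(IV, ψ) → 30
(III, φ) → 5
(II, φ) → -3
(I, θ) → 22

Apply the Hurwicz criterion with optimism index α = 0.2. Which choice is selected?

IV

I: 0.2·22 + 0.8·15 = 16.4
II: 0.2·10 + 0.8·(-8) = -4.4
III: 0.2·18 + 0.8·(-13) = -6.8
IV: 0.2·46 + 0.8·29 = 32.4
Highest Hurwicz score = 32.4 → IV.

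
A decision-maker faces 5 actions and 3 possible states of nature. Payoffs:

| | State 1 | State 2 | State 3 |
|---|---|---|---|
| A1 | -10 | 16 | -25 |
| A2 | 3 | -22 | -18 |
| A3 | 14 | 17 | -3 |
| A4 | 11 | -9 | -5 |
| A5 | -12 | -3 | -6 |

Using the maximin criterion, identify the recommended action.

A3

Row minima: A1=-25, A2=-22, A3=-3, A4=-9, A5=-12
Best worst-case = -3 → A3.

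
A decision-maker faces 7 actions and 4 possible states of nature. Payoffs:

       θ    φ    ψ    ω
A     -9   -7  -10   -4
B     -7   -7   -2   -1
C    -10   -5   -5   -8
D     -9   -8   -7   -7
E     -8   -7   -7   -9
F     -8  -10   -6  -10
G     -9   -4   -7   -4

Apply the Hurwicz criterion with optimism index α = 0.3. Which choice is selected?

A: 0.3·(-4) + 0.7·(-10) = -8.2
B: 0.3·(-1) + 0.7·(-7) = -5.2
C: 0.3·(-5) + 0.7·(-10) = -8.5
D: 0.3·(-7) + 0.7·(-9) = -8.4
E: 0.3·(-7) + 0.7·(-9) = -8.4
F: 0.3·(-6) + 0.7·(-10) = -8.8
G: 0.3·(-4) + 0.7·(-9) = -7.5
Highest Hurwicz score = -5.2 → B.

B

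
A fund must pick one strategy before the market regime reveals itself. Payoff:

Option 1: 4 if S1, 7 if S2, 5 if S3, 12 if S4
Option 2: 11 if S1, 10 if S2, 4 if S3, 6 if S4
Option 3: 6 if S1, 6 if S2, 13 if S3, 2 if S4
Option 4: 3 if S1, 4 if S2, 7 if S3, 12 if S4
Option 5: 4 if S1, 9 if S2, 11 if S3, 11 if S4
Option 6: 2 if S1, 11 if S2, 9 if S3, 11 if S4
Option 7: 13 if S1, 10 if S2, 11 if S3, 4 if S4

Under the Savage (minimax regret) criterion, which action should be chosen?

Option 7

Column bests: S1=13, S2=11, S3=13, S4=12.
Option 1 regrets: 9, 4, 8, 0 → max 9
Option 2 regrets: 2, 1, 9, 6 → max 9
Option 3 regrets: 7, 5, 0, 10 → max 10
Option 4 regrets: 10, 7, 6, 0 → max 10
Option 5 regrets: 9, 2, 2, 1 → max 9
Option 6 regrets: 11, 0, 4, 1 → max 11
Option 7 regrets: 0, 1, 2, 8 → max 8
Smallest max regret = 8 → Option 7.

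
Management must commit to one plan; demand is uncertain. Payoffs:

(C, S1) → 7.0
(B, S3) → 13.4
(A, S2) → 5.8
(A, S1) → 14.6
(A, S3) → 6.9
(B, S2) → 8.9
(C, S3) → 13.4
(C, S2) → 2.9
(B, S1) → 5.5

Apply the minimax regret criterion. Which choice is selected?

A

Column bests: S1=14.6, S2=8.9, S3=13.4.
A regrets: 0.0, 3.1, 6.5 → max 6.5
B regrets: 9.1, 0.0, 0.0 → max 9.1
C regrets: 7.6, 6.0, 0.0 → max 7.6
Smallest max regret = 6.5 → A.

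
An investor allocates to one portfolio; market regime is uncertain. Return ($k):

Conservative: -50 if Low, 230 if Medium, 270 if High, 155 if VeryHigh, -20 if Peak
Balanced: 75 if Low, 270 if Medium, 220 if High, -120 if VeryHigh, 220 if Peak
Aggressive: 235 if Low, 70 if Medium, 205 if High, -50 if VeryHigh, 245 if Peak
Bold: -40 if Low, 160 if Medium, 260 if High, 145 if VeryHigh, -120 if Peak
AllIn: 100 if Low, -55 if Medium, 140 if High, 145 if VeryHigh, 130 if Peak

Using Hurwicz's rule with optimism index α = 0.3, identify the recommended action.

Conservative: 0.3·270 + 0.7·(-50) = 46
Balanced: 0.3·270 + 0.7·(-120) = -3
Aggressive: 0.3·245 + 0.7·(-50) = 38.5
Bold: 0.3·260 + 0.7·(-120) = -6
AllIn: 0.3·145 + 0.7·(-55) = 5
Highest Hurwicz score = 46 → Conservative.

Conservative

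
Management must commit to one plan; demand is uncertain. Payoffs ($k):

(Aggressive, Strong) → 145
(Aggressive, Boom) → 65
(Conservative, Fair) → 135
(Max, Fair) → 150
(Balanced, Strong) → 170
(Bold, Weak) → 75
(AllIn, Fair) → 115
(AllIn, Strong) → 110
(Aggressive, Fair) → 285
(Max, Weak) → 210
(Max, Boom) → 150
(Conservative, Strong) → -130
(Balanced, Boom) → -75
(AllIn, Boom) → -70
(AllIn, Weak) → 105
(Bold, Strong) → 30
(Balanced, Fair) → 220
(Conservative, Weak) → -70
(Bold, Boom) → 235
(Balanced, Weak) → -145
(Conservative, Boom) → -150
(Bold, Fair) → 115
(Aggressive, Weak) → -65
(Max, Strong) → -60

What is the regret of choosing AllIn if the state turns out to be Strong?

60

Best payoff under Strong is 170.
Regret = 170 − 110 = 60.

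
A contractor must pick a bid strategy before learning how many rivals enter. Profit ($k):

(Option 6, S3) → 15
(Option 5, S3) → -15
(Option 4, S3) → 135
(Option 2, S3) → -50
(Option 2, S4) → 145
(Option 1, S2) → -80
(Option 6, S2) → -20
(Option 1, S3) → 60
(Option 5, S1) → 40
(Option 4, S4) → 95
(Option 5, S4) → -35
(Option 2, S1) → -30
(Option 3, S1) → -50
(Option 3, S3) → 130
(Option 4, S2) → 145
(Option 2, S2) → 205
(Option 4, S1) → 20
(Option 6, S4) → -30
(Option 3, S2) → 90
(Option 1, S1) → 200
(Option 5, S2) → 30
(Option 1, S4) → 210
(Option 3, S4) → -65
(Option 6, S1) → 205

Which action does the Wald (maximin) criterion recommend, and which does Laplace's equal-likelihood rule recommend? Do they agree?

maximin → Option 4; laplace → Option 4 (agree)

Row minima: Option 1=-80, Option 2=-50, Option 3=-65, Option 4=20, Option 5=-35, Option 6=-30
Best worst-case = 20 → Option 4.
Row averages: Option 1=97.5, Option 2=67.5, Option 3=26.25, Option 4=98.75, Option 5=5, Option 6=42.5
Highest average = 98.75 → Option 4.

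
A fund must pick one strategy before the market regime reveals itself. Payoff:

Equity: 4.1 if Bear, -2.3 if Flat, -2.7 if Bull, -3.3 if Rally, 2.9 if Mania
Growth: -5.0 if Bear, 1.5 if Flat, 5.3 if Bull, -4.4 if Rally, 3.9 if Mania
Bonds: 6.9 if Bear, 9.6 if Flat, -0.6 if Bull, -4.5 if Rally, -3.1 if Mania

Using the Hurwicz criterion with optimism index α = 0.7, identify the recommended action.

Bonds

Equity: 0.7·4.1 + 0.3·(-3.3) = 1.88
Growth: 0.7·5.3 + 0.3·(-5.0) = 2.21
Bonds: 0.7·9.6 + 0.3·(-4.5) = 5.37
Highest Hurwicz score = 5.37 → Bonds.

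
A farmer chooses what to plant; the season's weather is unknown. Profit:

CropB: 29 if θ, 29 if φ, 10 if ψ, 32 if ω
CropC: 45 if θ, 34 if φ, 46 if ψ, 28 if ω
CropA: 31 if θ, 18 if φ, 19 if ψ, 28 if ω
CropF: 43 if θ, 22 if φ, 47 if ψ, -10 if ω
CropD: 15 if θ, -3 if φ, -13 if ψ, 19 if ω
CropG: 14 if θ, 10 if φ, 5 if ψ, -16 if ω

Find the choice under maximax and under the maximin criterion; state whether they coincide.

Row maxima: CropB=32, CropC=46, CropA=31, CropF=47, CropD=19, CropG=14
Best best-case = 47 → CropF.
Row minima: CropB=10, CropC=28, CropA=18, CropF=-10, CropD=-13, CropG=-16
Best worst-case = 28 → CropC.

maximax → CropF; maximin → CropC (disagree)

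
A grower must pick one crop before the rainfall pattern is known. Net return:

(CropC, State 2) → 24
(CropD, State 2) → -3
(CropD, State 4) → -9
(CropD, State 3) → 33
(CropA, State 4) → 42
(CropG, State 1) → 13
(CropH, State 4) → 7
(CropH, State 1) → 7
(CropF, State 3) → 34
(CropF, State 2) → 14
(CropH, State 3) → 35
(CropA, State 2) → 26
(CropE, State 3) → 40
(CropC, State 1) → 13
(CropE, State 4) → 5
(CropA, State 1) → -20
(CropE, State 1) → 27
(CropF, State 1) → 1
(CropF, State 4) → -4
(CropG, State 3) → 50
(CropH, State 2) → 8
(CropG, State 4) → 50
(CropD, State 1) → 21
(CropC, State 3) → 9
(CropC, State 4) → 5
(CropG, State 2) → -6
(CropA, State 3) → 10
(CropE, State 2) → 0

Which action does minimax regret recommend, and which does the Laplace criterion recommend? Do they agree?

minimax regret → CropG; laplace → CropG (agree)

Column bests: State 1=27, State 2=26, State 3=50, State 4=50.
CropD regrets: 6, 29, 17, 59 → max 59
CropF regrets: 26, 12, 16, 54 → max 54
CropH regrets: 20, 18, 15, 43 → max 43
CropA regrets: 47, 0, 40, 8 → max 47
CropC regrets: 14, 2, 41, 45 → max 45
CropE regrets: 0, 26, 10, 45 → max 45
CropG regrets: 14, 32, 0, 0 → max 32
Smallest max regret = 32 → CropG.
Row averages: CropD=10.5, CropF=11.25, CropH=14.25, CropA=14.5, CropC=12.75, CropE=18, CropG=26.75
Highest average = 26.75 → CropG.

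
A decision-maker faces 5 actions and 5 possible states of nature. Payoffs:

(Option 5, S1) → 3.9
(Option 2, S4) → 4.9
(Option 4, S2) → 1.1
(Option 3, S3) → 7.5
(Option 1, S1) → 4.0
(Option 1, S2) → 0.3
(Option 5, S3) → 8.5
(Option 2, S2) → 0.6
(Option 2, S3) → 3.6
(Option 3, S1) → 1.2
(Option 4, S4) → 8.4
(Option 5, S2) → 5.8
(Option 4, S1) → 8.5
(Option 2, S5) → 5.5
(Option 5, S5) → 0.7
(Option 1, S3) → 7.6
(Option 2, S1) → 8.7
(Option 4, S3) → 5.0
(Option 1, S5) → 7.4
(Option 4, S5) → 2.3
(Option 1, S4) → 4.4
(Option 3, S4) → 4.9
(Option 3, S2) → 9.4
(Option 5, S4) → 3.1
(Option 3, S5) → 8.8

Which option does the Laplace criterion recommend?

Row averages: Option 1=4.74, Option 2=4.66, Option 3=6.36, Option 4=5.06, Option 5=4.4
Highest average = 6.36 → Option 3.

Option 3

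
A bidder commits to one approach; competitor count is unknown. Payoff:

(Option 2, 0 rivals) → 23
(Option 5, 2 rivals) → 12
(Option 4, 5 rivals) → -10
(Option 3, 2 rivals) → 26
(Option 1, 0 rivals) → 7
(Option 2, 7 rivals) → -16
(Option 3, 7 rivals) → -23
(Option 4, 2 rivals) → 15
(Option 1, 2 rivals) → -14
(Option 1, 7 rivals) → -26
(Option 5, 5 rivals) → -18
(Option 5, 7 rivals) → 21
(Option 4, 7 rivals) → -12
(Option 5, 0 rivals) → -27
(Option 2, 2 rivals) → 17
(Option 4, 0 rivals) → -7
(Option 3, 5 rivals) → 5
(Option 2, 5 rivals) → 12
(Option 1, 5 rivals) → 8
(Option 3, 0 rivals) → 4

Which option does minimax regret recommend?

Column bests: 0 rivals=23, 2 rivals=26, 5 rivals=12, 7 rivals=21.
Option 1 regrets: 16, 40, 4, 47 → max 47
Option 2 regrets: 0, 9, 0, 37 → max 37
Option 3 regrets: 19, 0, 7, 44 → max 44
Option 4 regrets: 30, 11, 22, 33 → max 33
Option 5 regrets: 50, 14, 30, 0 → max 50
Smallest max regret = 33 → Option 4.

Option 4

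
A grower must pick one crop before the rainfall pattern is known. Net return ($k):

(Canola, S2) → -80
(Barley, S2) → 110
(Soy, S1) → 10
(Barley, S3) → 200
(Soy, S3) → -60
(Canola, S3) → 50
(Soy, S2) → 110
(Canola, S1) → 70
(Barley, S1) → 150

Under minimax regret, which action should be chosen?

Column bests: S1=150, S2=110, S3=200.
Canola regrets: 80, 190, 150 → max 190
Barley regrets: 0, 0, 0 → max 0
Soy regrets: 140, 0, 260 → max 260
Smallest max regret = 0 → Barley.

Barley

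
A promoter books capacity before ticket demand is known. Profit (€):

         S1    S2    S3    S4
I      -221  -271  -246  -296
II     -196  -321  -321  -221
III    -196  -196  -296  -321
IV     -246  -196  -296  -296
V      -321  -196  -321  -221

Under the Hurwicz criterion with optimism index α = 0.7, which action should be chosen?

IV

I: 0.7·(-221) + 0.3·(-296) = -243.5
II: 0.7·(-196) + 0.3·(-321) = -233.5
III: 0.7·(-196) + 0.3·(-321) = -233.5
IV: 0.7·(-196) + 0.3·(-296) = -226
V: 0.7·(-196) + 0.3·(-321) = -233.5
Highest Hurwicz score = -226 → IV.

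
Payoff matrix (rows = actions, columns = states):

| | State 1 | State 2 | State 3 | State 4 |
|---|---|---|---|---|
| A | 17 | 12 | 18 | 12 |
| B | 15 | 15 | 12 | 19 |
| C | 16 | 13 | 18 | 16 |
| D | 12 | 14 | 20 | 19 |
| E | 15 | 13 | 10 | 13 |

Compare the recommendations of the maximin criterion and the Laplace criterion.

maximin → C; laplace → D (disagree)

Row minima: A=12, B=12, C=13, D=12, E=10
Best worst-case = 13 → C.
Row averages: A=14.75, B=15.25, C=15.75, D=16.25, E=12.75
Highest average = 16.25 → D.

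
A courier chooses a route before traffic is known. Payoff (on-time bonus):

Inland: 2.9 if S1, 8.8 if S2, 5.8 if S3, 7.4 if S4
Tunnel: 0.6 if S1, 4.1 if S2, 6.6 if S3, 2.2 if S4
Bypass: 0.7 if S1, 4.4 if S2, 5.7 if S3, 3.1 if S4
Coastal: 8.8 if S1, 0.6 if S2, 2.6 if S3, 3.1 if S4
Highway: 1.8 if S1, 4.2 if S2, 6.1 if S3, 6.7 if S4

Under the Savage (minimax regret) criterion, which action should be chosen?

Inland

Column bests: S1=8.8, S2=8.8, S3=6.6, S4=7.4.
Inland regrets: 5.9, 0.0, 0.8, 0.0 → max 5.9
Tunnel regrets: 8.2, 4.7, 0.0, 5.2 → max 8.2
Bypass regrets: 8.1, 4.4, 0.9, 4.3 → max 8.1
Coastal regrets: 0.0, 8.2, 4.0, 4.3 → max 8.2
Highway regrets: 7.0, 4.6, 0.5, 0.7 → max 7.0
Smallest max regret = 5.9 → Inland.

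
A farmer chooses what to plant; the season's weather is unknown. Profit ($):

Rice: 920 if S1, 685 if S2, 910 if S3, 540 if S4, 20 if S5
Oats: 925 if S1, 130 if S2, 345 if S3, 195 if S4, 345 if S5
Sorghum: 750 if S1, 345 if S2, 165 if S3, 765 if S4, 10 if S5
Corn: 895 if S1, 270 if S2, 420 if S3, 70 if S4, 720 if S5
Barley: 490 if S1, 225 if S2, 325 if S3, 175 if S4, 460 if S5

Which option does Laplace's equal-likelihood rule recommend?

Rice

Row averages: Rice=615, Oats=388, Sorghum=407, Corn=475, Barley=335
Highest average = 615 → Rice.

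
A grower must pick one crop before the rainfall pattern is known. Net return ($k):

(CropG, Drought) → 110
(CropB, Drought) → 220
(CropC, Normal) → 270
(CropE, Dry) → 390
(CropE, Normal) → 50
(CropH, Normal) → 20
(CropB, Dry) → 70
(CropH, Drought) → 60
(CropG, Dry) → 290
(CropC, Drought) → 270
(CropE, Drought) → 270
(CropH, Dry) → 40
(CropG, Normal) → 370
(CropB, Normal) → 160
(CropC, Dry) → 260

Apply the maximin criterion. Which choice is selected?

Row minima: CropH=20, CropC=260, CropE=50, CropG=110, CropB=70
Best worst-case = 260 → CropC.

CropC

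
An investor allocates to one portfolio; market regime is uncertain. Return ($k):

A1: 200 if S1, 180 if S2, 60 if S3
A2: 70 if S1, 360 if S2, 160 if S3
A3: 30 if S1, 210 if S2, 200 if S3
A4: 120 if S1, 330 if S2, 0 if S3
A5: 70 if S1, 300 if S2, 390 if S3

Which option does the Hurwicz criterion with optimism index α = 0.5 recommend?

A5

A1: 0.5·200 + 0.5·60 = 130
A2: 0.5·360 + 0.5·70 = 215
A3: 0.5·210 + 0.5·30 = 120
A4: 0.5·330 + 0.5·0 = 165
A5: 0.5·390 + 0.5·70 = 230
Highest Hurwicz score = 230 → A5.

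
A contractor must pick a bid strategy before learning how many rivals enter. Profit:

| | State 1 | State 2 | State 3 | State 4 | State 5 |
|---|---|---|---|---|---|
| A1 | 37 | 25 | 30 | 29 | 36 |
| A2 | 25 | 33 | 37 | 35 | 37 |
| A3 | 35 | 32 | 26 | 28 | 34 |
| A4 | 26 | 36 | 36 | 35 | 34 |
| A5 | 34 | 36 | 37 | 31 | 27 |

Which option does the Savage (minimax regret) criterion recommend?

Column bests: State 1=37, State 2=36, State 3=37, State 4=35, State 5=37.
A1 regrets: 0, 11, 7, 6, 1 → max 11
A2 regrets: 12, 3, 0, 0, 0 → max 12
A3 regrets: 2, 4, 11, 7, 3 → max 11
A4 regrets: 11, 0, 1, 0, 3 → max 11
A5 regrets: 3, 0, 0, 4, 10 → max 10
Smallest max regret = 10 → A5.

A5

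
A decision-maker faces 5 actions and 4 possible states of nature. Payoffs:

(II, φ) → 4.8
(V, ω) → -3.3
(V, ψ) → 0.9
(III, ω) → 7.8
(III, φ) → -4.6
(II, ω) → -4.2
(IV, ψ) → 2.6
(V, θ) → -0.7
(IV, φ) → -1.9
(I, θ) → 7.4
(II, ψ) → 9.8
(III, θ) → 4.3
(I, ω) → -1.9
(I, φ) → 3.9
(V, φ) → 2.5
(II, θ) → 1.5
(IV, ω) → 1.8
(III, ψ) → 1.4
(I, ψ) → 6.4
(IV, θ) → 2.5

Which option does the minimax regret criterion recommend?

IV

Column bests: θ=7.4, φ=4.8, ψ=9.8, ω=7.8.
I regrets: 0.0, 0.9, 3.4, 9.7 → max 9.7
II regrets: 5.9, 0.0, 0.0, 12.0 → max 12.0
III regrets: 3.1, 9.4, 8.4, 0.0 → max 9.4
IV regrets: 4.9, 6.7, 7.2, 6.0 → max 7.2
V regrets: 8.1, 2.3, 8.9, 11.1 → max 11.1
Smallest max regret = 7.2 → IV.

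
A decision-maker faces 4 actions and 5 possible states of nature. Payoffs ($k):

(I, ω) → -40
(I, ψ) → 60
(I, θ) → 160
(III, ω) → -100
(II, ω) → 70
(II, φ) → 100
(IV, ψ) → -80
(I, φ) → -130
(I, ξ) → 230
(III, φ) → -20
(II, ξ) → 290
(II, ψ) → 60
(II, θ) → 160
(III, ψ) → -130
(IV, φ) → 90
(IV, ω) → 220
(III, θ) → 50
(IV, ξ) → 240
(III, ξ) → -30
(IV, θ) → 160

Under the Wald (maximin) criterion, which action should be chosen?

II

Row minima: I=-130, II=60, III=-130, IV=-80
Best worst-case = 60 → II.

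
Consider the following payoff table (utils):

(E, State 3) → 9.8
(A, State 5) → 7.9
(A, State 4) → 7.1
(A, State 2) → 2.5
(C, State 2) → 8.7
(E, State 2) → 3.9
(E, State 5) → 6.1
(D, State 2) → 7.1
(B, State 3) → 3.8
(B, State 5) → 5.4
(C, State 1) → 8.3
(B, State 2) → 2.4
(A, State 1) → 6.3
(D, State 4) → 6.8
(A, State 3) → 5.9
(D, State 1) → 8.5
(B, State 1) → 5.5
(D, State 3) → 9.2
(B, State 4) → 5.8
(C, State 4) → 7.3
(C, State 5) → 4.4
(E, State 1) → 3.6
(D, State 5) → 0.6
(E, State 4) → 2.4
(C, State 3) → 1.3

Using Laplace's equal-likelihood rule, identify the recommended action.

Row averages: A=5.94, B=4.58, C=6, D=6.44, E=5.16
Highest average = 6.44 → D.

D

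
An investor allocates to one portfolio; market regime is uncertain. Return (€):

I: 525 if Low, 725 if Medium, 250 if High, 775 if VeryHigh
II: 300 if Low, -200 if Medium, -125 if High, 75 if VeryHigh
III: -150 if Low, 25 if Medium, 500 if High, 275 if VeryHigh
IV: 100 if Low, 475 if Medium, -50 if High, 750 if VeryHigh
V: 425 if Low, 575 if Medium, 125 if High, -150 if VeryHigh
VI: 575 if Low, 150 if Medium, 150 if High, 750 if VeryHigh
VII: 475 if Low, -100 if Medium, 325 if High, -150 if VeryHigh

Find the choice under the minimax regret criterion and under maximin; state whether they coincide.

Column bests: Low=575, Medium=725, High=500, VeryHigh=775.
I regrets: 50, 0, 250, 0 → max 250
II regrets: 275, 925, 625, 700 → max 925
III regrets: 725, 700, 0, 500 → max 725
IV regrets: 475, 250, 550, 25 → max 550
V regrets: 150, 150, 375, 925 → max 925
VI regrets: 0, 575, 350, 25 → max 575
VII regrets: 100, 825, 175, 925 → max 925
Smallest max regret = 250 → I.
Row minima: I=250, II=-200, III=-150, IV=-50, V=-150, VI=150, VII=-150
Best worst-case = 250 → I.

minimax regret → I; maximin → I (agree)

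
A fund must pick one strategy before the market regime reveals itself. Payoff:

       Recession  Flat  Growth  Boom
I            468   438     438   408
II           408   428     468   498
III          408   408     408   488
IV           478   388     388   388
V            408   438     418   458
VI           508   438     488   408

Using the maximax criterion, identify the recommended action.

Row maxima: I=468, II=498, III=488, IV=478, V=458, VI=508
Best best-case = 508 → VI.

VI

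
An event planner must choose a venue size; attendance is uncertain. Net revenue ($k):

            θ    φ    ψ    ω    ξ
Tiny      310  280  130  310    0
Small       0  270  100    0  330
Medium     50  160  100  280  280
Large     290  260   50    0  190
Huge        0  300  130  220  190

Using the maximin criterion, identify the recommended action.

Row minima: Tiny=0, Small=0, Medium=50, Large=0, Huge=0
Best worst-case = 50 → Medium.

Medium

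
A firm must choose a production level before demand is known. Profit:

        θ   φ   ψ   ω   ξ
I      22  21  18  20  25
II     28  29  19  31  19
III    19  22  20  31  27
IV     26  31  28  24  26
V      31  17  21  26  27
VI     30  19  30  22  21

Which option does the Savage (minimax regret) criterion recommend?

IV

Column bests: θ=31, φ=31, ψ=30, ω=31, ξ=27.
I regrets: 9, 10, 12, 11, 2 → max 12
II regrets: 3, 2, 11, 0, 8 → max 11
III regrets: 12, 9, 10, 0, 0 → max 12
IV regrets: 5, 0, 2, 7, 1 → max 7
V regrets: 0, 14, 9, 5, 0 → max 14
VI regrets: 1, 12, 0, 9, 6 → max 12
Smallest max regret = 7 → IV.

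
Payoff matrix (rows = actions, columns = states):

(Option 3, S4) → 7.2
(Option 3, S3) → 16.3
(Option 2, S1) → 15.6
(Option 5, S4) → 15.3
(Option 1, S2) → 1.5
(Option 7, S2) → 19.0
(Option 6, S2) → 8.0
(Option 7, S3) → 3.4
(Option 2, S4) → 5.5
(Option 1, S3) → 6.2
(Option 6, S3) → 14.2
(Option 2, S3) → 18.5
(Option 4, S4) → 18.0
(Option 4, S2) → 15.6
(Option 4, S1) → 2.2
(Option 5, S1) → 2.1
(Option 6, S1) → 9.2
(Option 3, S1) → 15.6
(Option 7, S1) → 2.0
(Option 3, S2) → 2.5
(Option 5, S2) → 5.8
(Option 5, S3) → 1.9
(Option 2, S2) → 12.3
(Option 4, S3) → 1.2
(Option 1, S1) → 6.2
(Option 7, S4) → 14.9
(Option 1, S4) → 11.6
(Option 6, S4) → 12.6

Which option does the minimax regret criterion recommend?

Column bests: S1=15.6, S2=19.0, S3=18.5, S4=18.0.
Option 1 regrets: 9.4, 17.5, 12.3, 6.4 → max 17.5
Option 2 regrets: 0.0, 6.7, 0.0, 12.5 → max 12.5
Option 3 regrets: 0.0, 16.5, 2.2, 10.8 → max 16.5
Option 4 regrets: 13.4, 3.4, 17.3, 0.0 → max 17.3
Option 5 regrets: 13.5, 13.2, 16.6, 2.7 → max 16.6
Option 6 regrets: 6.4, 11.0, 4.3, 5.4 → max 11.0
Option 7 regrets: 13.6, 0.0, 15.1, 3.1 → max 15.1
Smallest max regret = 11.0 → Option 6.

Option 6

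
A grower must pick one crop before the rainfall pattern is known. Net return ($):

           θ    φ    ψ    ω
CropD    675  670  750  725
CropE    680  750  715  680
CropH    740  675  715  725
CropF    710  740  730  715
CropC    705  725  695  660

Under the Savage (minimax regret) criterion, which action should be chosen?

CropF

Column bests: θ=740, φ=750, ψ=750, ω=725.
CropD regrets: 65, 80, 0, 0 → max 80
CropE regrets: 60, 0, 35, 45 → max 60
CropH regrets: 0, 75, 35, 0 → max 75
CropF regrets: 30, 10, 20, 10 → max 30
CropC regrets: 35, 25, 55, 65 → max 65
Smallest max regret = 30 → CropF.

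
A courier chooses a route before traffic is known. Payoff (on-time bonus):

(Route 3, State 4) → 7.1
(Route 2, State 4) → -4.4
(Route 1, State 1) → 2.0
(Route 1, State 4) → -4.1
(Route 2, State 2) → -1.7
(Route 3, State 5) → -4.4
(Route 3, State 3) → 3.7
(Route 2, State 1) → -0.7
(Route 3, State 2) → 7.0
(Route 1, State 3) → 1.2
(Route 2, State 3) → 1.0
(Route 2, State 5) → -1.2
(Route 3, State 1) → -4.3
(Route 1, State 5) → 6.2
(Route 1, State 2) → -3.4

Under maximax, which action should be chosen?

Row maxima: Route 1=6.2, Route 2=1.0, Route 3=7.1
Best best-case = 7.1 → Route 3.

Route 3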